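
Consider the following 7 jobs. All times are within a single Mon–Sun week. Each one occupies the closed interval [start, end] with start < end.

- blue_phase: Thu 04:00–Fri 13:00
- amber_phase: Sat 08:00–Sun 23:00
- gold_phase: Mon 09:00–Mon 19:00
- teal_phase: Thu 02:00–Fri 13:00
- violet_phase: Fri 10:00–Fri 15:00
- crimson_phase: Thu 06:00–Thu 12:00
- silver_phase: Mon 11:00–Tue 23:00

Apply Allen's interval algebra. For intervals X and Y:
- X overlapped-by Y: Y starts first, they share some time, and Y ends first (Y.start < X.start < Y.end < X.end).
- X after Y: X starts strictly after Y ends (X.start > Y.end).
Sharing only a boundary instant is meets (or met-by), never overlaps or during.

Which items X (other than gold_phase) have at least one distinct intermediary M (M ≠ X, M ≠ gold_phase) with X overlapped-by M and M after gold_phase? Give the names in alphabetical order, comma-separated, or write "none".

violet_phase

Target gold_phase = [Mon 09:00, Mon 19:00].
Intermediaries M with M after gold_phase: amber_phase, blue_phase, crimson_phase, teal_phase, violet_phase.
Via amber_phase — items with X overlapped-by amber_phase: none.
Via blue_phase — items with X overlapped-by blue_phase: violet_phase.
Via crimson_phase — items with X overlapped-by crimson_phase: none.
Via teal_phase — items with X overlapped-by teal_phase: violet_phase.
Via violet_phase — items with X overlapped-by violet_phase: none.
Union: violet_phase.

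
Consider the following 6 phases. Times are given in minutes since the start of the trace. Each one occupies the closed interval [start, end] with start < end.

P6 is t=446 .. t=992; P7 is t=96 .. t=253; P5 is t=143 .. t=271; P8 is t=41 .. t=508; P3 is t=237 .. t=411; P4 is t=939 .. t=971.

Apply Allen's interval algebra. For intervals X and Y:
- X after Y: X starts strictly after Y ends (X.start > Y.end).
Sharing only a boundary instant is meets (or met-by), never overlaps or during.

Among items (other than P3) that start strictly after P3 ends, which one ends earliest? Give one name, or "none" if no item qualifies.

Target P3 = [t=237, t=411].
P4 [t=939, t=971] → after → candidate.
P5 [t=143, t=271] → overlaps → excluded.
P6 [t=446, t=992] → after → candidate.
P7 [t=96, t=253] → overlaps → excluded.
P8 [t=41, t=508] → contains → excluded.
Among candidates, earliest end is t=971 → P4.

P4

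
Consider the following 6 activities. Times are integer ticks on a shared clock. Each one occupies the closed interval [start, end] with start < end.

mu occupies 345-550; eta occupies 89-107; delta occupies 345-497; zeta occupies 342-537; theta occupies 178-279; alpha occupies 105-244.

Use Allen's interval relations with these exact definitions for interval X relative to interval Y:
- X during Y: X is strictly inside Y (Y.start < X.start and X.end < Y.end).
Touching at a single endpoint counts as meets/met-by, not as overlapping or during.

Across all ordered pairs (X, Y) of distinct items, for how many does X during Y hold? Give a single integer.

1

Checking all 30 ordered pairs for relation 'during'; matching pairs in alphabetical order:
(delta, zeta): delta during zeta ✓
Count: 1.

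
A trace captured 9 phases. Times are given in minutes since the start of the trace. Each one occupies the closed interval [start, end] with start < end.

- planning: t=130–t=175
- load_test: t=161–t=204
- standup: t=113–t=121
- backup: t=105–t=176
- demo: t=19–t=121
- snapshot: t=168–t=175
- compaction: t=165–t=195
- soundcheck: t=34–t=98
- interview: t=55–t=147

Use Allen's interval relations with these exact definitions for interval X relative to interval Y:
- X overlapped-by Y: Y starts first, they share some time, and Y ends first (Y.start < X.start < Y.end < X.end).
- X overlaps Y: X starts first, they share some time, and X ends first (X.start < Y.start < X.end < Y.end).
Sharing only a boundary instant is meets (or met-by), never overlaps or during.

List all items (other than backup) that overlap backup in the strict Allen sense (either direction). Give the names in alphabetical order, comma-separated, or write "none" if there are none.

Target backup = [t=105, t=176].
compaction [t=165, t=195] → overlapped-by → yes.
demo [t=19, t=121] → overlaps → yes.
interview [t=55, t=147] → overlaps → yes.
load_test [t=161, t=204] → overlapped-by → yes.
planning [t=130, t=175] → during → no.
snapshot [t=168, t=175] → during → no.
soundcheck [t=34, t=98] → before → no.
standup [t=113, t=121] → during → no.
Result: compaction, demo, interview, load_test.

compaction, demo, interview, load_test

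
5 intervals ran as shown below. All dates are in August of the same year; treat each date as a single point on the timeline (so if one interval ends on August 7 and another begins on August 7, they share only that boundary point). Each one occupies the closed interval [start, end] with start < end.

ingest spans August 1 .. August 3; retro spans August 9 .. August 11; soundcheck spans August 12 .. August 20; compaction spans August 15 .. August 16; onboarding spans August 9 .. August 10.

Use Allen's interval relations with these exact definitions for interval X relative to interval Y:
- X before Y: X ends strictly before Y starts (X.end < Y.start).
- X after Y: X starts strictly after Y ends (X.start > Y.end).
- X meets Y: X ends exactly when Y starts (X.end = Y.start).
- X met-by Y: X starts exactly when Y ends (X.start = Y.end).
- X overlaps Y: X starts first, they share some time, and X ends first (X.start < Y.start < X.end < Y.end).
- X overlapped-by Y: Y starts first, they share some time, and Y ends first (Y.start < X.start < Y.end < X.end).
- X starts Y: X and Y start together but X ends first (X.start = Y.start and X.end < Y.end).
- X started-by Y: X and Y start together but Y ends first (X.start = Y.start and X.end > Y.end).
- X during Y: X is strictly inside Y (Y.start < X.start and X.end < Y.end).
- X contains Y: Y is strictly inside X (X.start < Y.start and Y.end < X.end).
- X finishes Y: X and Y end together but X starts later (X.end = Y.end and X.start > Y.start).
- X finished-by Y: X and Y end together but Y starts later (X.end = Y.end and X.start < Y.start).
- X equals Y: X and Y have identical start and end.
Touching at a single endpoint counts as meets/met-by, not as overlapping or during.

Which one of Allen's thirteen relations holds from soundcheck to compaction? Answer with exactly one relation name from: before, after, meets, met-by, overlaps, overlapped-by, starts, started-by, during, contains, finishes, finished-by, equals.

contains

soundcheck = [August 12, August 20]; compaction = [August 15, August 16].
Compare endpoints: soundcheck.start < compaction.start, soundcheck.start < compaction.end, soundcheck.end > compaction.start, soundcheck.end > compaction.end.
That pattern is 'contains'.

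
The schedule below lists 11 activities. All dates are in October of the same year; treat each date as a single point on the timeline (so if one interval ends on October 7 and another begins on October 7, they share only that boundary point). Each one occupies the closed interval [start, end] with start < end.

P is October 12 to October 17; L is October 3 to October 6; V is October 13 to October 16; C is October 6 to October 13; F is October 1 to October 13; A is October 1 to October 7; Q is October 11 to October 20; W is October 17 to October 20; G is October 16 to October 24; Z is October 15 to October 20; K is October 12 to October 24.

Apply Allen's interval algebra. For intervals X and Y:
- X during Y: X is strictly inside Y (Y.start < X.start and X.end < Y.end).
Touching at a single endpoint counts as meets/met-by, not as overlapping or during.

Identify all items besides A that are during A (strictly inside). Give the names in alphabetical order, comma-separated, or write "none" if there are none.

L

Target A = [October 1, October 7].
C [October 6, October 13] → overlapped-by → no.
F [October 1, October 13] → started-by → no.
G [October 16, October 24] → after → no.
K [October 12, October 24] → after → no.
L [October 3, October 6] → during → yes.
P [October 12, October 17] → after → no.
Q [October 11, October 20] → after → no.
V [October 13, October 16] → after → no.
W [October 17, October 20] → after → no.
Z [October 15, October 20] → after → no.
Result: L.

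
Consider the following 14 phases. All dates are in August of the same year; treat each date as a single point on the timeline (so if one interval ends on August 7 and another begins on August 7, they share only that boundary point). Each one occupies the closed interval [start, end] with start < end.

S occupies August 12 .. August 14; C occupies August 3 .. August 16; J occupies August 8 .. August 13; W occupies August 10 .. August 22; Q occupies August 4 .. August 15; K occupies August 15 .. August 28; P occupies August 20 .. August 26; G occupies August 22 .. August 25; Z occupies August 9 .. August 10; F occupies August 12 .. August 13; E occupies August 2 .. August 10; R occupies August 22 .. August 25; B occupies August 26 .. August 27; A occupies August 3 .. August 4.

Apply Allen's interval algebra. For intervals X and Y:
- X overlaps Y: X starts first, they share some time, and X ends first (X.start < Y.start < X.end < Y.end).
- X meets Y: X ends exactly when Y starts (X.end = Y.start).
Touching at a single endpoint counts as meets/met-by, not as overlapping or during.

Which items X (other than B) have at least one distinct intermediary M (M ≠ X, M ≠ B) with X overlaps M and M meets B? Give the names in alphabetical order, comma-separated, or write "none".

W

Target B = [August 26, August 27].
Intermediaries M with M meets B: P.
Via P — items with X overlaps P: W.
Union: W.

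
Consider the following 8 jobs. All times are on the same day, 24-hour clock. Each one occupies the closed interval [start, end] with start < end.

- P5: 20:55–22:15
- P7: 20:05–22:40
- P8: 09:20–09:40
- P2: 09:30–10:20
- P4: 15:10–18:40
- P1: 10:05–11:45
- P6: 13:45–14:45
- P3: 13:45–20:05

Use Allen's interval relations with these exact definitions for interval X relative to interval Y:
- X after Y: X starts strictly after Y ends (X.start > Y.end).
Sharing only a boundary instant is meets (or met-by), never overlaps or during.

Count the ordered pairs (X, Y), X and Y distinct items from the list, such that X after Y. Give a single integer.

Checking all 56 ordered pairs for relation 'after'; matching pairs in alphabetical order:
(P1, P8): P1 after P8 ✓
(P3, P1): P3 after P1 ✓
(P3, P2): P3 after P2 ✓
(P3, P8): P3 after P8 ✓
(P4, P1): P4 after P1 ✓
(P4, P2): P4 after P2 ✓
(P4, P6): P4 after P6 ✓
(P4, P8): P4 after P8 ✓
(P5, P1): P5 after P1 ✓
(P5, P2): P5 after P2 ✓
(P5, P3): P5 after P3 ✓
(P5, P4): P5 after P4 ✓
(P5, P6): P5 after P6 ✓
(P5, P8): P5 after P8 ✓
(P6, P1): P6 after P1 ✓
(P6, P2): P6 after P2 ✓
(P6, P8): P6 after P8 ✓
(P7, P1): P7 after P1 ✓
(P7, P2): P7 after P2 ✓
(P7, P4): P7 after P4 ✓
(P7, P6): P7 after P6 ✓
(P7, P8): P7 after P8 ✓
Count: 22.

22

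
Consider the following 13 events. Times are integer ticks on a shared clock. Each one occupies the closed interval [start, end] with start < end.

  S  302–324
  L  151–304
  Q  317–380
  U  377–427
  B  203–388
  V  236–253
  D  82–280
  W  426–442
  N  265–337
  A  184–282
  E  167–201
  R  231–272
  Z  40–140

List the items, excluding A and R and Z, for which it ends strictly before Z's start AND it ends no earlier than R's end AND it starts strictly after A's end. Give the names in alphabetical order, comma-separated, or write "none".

none

Conditions: its end is strictly before Z's start (X.end < 40) AND its end is no earlier than R's end (X.end >= 272) AND its start is strictly after A's end (X.start > 282).
B: end 388 < 40? ✗; end 388 >= 272? ✓; start 203 > 282? ✗ → no.
D: end 280 < 40? ✗; end 280 >= 272? ✓; start 82 > 282? ✗ → no.
E: end 201 < 40? ✗; end 201 >= 272? ✗; start 167 > 282? ✗ → no.
L: end 304 < 40? ✗; end 304 >= 272? ✓; start 151 > 282? ✗ → no.
N: end 337 < 40? ✗; end 337 >= 272? ✓; start 265 > 282? ✗ → no.
Q: end 380 < 40? ✗; end 380 >= 272? ✓; start 317 > 282? ✓ → no.
S: end 324 < 40? ✗; end 324 >= 272? ✓; start 302 > 282? ✓ → no.
U: end 427 < 40? ✗; end 427 >= 272? ✓; start 377 > 282? ✓ → no.
V: end 253 < 40? ✗; end 253 >= 272? ✗; start 236 > 282? ✗ → no.
W: end 442 < 40? ✗; end 442 >= 272? ✓; start 426 > 282? ✓ → no.
Result: none.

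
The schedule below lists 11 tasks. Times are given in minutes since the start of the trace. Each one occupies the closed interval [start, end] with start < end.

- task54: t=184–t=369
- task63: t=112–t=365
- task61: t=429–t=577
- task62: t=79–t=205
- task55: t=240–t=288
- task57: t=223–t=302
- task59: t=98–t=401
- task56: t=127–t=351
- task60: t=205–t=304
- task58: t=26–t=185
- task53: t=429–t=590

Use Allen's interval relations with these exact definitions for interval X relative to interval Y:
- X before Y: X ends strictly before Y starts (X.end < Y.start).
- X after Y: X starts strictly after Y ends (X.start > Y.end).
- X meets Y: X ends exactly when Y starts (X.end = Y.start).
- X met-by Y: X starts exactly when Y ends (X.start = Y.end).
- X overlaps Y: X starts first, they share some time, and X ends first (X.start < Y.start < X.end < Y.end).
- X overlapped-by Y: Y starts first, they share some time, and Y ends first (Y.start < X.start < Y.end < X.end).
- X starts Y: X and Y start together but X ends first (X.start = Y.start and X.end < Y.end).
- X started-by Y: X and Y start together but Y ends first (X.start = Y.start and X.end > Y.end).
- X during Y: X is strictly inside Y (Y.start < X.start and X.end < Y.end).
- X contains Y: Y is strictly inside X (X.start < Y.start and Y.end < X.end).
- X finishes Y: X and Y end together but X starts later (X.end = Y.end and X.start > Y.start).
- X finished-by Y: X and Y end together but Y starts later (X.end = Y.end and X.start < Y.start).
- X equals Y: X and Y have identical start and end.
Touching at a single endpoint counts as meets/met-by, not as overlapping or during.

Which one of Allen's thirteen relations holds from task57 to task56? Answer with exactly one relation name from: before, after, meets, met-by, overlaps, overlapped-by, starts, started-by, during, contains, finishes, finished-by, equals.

during

task57 = [t=223, t=302]; task56 = [t=127, t=351].
Compare endpoints: task57.start > task56.start, task57.start < task56.end, task57.end > task56.start, task57.end < task56.end.
That pattern is 'during'.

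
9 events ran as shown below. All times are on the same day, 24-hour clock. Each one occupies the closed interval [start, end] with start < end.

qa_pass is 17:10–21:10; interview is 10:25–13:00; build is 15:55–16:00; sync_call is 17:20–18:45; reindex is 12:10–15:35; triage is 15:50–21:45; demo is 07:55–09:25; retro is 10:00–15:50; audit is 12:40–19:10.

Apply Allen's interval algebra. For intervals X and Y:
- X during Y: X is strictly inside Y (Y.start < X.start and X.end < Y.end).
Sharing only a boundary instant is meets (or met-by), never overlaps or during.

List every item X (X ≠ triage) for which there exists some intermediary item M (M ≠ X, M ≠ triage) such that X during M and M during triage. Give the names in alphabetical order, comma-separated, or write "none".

sync_call

Target triage = [15:50, 21:45].
Intermediaries M with M during triage: build, qa_pass, sync_call.
Via build — items with X during build: none.
Via qa_pass — items with X during qa_pass: sync_call.
Via sync_call — items with X during sync_call: none.
Union: sync_call.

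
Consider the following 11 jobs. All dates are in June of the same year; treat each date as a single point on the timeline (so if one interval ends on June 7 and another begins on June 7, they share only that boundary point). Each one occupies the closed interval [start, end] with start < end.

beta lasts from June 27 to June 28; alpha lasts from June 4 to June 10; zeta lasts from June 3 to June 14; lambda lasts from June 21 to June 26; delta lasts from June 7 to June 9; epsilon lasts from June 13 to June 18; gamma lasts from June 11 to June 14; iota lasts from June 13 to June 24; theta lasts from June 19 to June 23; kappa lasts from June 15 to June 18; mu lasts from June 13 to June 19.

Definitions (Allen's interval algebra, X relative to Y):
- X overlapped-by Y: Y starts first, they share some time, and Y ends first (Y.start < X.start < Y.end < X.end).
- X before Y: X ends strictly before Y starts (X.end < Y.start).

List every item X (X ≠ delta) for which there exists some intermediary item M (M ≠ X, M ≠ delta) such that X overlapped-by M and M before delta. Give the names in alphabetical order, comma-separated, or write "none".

Target delta = [June 7, June 9].
Intermediaries M with M before delta: none.
Union: none.

none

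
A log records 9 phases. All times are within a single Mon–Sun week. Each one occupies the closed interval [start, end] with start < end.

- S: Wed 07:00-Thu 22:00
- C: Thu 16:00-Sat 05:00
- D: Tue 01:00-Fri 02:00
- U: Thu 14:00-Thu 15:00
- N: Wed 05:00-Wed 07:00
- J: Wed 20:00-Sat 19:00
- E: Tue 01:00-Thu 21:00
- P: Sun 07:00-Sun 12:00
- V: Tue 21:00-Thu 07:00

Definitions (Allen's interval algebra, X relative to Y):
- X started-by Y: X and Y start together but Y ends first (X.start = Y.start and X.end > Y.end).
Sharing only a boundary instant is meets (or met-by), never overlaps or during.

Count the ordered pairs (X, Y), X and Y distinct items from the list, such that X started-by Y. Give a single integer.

Checking all 72 ordered pairs for relation 'started-by'; matching pairs in alphabetical order:
(D, E): D started-by E ✓
Count: 1.

1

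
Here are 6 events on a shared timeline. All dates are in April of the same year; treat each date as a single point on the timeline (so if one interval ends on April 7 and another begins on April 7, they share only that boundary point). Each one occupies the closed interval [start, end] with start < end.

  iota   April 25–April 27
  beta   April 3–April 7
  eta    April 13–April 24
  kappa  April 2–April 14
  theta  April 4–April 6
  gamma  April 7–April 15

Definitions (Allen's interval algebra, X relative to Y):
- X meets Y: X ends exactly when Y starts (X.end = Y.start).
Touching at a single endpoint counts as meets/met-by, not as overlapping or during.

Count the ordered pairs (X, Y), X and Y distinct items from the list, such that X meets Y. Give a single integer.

1

Checking all 30 ordered pairs for relation 'meets'; matching pairs in alphabetical order:
(beta, gamma): beta meets gamma ✓
Count: 1.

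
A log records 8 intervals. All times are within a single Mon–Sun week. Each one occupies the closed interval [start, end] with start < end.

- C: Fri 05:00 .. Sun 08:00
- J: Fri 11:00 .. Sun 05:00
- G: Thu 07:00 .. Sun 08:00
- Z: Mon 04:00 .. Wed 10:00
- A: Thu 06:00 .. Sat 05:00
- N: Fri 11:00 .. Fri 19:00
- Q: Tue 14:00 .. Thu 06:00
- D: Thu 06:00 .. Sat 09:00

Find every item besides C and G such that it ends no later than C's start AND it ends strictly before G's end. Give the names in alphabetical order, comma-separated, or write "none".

Conditions: its end is no later than C's start (X.end <= Fri 05:00) AND its end is strictly before G's end (X.end < Sun 08:00).
A: end Sat 05:00 <= Fri 05:00? ✗; end Sat 05:00 < Sun 08:00? ✓ → no.
D: end Sat 09:00 <= Fri 05:00? ✗; end Sat 09:00 < Sun 08:00? ✓ → no.
J: end Sun 05:00 <= Fri 05:00? ✗; end Sun 05:00 < Sun 08:00? ✓ → no.
N: end Fri 19:00 <= Fri 05:00? ✗; end Fri 19:00 < Sun 08:00? ✓ → no.
Q: end Thu 06:00 <= Fri 05:00? ✓; end Thu 06:00 < Sun 08:00? ✓ → yes.
Z: end Wed 10:00 <= Fri 05:00? ✓; end Wed 10:00 < Sun 08:00? ✓ → yes.
Result: Q, Z.

Q, Z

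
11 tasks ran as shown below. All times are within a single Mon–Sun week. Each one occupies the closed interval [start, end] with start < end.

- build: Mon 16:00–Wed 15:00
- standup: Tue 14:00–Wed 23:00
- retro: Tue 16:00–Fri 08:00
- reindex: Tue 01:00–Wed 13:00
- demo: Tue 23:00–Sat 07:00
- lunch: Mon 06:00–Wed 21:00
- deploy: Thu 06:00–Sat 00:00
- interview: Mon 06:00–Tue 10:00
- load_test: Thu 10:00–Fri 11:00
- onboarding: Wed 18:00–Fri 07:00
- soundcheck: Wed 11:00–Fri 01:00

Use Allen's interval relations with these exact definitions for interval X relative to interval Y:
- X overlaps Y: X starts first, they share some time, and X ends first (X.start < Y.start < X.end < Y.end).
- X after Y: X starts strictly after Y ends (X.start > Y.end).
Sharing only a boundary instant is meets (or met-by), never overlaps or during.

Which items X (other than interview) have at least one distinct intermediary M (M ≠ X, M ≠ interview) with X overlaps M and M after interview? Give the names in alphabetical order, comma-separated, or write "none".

build, lunch, onboarding, reindex, retro, soundcheck, standup

Target interview = [Mon 06:00, Tue 10:00].
Intermediaries M with M after interview: demo, deploy, load_test, onboarding, retro, soundcheck, standup.
Via demo — items with X overlaps demo: build, lunch, reindex, retro, standup.
Via deploy — items with X overlaps deploy: onboarding, retro, soundcheck.
Via load_test — items with X overlaps load_test: onboarding, retro, soundcheck.
Via onboarding — items with X overlaps onboarding: lunch, soundcheck, standup.
Via retro — items with X overlaps retro: build, lunch, reindex, standup.
Via soundcheck — items with X overlaps soundcheck: build, lunch, reindex, standup.
Via standup — items with X overlaps standup: build, lunch, reindex.
Union: build, lunch, onboarding, reindex, retro, soundcheck, standup.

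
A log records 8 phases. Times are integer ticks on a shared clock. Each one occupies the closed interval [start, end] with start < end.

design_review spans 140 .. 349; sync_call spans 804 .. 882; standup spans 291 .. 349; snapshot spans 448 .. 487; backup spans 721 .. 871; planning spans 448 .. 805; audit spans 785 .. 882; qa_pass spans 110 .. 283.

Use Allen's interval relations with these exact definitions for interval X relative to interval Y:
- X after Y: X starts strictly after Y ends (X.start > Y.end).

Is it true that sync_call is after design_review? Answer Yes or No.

Yes

sync_call = [804, 882], design_review = [140, 349].
Actual relation of sync_call to design_review: after.
Asked whether 'after' holds → Yes.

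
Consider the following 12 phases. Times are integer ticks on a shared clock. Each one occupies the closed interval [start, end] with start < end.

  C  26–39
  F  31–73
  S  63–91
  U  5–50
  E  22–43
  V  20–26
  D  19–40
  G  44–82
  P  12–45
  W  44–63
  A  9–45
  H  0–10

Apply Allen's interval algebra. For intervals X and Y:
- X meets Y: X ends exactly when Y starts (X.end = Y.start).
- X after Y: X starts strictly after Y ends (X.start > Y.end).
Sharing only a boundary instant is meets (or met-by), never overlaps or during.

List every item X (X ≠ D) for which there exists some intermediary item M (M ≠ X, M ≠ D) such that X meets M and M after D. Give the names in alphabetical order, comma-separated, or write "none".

Target D = [19, 40].
Intermediaries M with M after D: G, S, W.
Via G — items with X meets G: none.
Via S — items with X meets S: W.
Via W — items with X meets W: none.
Union: W.

W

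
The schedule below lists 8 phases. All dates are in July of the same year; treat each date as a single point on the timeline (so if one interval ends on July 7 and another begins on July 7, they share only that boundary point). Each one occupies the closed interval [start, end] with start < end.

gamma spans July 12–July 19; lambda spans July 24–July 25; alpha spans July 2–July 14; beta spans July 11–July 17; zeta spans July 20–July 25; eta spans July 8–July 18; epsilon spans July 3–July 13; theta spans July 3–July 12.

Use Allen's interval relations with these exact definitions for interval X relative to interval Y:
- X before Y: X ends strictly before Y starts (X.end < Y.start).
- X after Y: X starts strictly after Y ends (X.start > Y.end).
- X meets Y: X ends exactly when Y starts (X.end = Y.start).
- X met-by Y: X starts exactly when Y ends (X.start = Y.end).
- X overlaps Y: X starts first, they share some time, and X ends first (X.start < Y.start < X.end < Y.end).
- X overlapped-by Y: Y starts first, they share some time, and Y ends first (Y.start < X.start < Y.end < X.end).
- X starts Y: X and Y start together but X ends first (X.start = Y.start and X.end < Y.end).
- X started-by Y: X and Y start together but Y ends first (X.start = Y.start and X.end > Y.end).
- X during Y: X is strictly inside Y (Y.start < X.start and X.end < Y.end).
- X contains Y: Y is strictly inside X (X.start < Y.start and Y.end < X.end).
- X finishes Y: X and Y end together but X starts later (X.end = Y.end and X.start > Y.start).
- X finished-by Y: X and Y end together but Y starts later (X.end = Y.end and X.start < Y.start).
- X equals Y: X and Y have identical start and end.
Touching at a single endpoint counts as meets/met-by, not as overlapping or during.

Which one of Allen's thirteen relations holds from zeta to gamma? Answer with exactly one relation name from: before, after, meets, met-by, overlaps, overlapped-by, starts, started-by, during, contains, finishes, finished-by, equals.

after

zeta = [July 20, July 25]; gamma = [July 12, July 19].
Compare endpoints: zeta.start > gamma.start, zeta.start > gamma.end, zeta.end > gamma.start, zeta.end > gamma.end.
That pattern is 'after'.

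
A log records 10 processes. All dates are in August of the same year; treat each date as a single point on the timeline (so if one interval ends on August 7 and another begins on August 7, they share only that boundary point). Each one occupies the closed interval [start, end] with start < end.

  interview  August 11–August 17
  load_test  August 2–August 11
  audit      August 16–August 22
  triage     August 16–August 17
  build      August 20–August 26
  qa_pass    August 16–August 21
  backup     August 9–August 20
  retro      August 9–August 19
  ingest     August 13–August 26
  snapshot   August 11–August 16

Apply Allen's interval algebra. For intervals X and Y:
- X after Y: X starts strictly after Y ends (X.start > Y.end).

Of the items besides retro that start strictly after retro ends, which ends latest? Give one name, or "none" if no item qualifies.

Target retro = [August 9, August 19].
audit [August 16, August 22] → overlapped-by → excluded.
backup [August 9, August 20] → started-by → excluded.
build [August 20, August 26] → after → candidate.
ingest [August 13, August 26] → overlapped-by → excluded.
interview [August 11, August 17] → during → excluded.
load_test [August 2, August 11] → overlaps → excluded.
qa_pass [August 16, August 21] → overlapped-by → excluded.
snapshot [August 11, August 16] → during → excluded.
triage [August 16, August 17] → during → excluded.
Among candidates, latest end is August 26 → build.

build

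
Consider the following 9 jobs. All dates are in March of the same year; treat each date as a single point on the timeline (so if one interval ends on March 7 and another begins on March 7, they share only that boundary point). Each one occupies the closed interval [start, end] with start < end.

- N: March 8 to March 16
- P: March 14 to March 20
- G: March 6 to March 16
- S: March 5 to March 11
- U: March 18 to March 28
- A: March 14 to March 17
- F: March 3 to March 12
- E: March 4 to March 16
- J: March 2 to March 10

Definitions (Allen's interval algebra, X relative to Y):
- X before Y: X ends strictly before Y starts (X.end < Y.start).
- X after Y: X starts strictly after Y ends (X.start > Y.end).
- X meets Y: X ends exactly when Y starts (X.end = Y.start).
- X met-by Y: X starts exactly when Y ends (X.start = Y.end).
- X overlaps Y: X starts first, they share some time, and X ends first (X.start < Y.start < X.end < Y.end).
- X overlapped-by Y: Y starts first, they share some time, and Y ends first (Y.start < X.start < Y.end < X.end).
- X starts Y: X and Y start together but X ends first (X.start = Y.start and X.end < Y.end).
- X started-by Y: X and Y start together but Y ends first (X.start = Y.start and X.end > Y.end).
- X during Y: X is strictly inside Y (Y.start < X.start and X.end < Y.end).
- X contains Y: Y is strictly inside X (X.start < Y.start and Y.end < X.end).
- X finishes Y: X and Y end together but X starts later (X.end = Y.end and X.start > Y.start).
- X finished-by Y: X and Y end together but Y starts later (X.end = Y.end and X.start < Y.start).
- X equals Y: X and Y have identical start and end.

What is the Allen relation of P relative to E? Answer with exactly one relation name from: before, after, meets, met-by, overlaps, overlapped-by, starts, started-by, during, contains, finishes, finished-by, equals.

P = [March 14, March 20]; E = [March 4, March 16].
Compare endpoints: P.start > E.start, P.start < E.end, P.end > E.start, P.end > E.end.
That pattern is 'overlapped-by'.

overlapped-by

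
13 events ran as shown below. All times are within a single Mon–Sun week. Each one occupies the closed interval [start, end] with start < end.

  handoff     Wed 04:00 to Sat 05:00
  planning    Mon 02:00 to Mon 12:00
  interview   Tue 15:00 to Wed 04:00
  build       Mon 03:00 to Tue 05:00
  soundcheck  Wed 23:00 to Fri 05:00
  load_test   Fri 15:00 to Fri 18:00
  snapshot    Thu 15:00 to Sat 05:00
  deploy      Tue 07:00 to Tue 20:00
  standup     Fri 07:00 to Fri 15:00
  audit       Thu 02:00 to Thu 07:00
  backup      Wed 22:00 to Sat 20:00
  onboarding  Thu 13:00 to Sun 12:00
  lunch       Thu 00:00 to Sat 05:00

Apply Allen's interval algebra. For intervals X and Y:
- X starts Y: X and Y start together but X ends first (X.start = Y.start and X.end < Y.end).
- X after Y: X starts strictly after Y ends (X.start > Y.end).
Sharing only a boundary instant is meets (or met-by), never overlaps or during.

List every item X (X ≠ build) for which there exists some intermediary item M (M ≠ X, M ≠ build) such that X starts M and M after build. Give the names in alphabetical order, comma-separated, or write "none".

none

Target build = [Mon 03:00, Tue 05:00].
Intermediaries M with M after build: audit, backup, deploy, handoff, interview, load_test, lunch, onboarding, snapshot, soundcheck, standup.
Via audit — items with X starts audit: none.
Via backup — items with X starts backup: none.
Via deploy — items with X starts deploy: none.
Via handoff — items with X starts handoff: none.
Via interview — items with X starts interview: none.
Via load_test — items with X starts load_test: none.
Via lunch — items with X starts lunch: none.
Via onboarding — items with X starts onboarding: none.
Via snapshot — items with X starts snapshot: none.
Via soundcheck — items with X starts soundcheck: none.
Via standup — items with X starts standup: none.
Union: none.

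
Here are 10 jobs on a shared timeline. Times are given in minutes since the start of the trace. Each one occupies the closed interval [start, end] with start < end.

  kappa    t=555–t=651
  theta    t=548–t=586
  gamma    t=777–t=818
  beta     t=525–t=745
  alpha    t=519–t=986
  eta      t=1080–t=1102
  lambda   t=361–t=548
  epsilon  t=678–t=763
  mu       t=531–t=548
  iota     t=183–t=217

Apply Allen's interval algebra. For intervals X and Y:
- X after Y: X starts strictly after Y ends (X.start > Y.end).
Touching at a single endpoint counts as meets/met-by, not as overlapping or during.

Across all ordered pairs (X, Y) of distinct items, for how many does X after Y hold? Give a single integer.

Checking all 90 ordered pairs for relation 'after'; matching pairs in alphabetical order:
(alpha, iota): alpha after iota ✓
(beta, iota): beta after iota ✓
(epsilon, iota): epsilon after iota ✓
(epsilon, kappa): epsilon after kappa ✓
(epsilon, lambda): epsilon after lambda ✓
(epsilon, mu): epsilon after mu ✓
(epsilon, theta): epsilon after theta ✓
(eta, alpha): eta after alpha ✓
(eta, beta): eta after beta ✓
(eta, epsilon): eta after epsilon ✓
(eta, gamma): eta after gamma ✓
(eta, iota): eta after iota ✓
(eta, kappa): eta after kappa ✓
(eta, lambda): eta after lambda ✓
(eta, mu): eta after mu ✓
(eta, theta): eta after theta ✓
(gamma, beta): gamma after beta ✓
(gamma, epsilon): gamma after epsilon ✓
(gamma, iota): gamma after iota ✓
(gamma, kappa): gamma after kappa ✓
(gamma, lambda): gamma after lambda ✓
(gamma, mu): gamma after mu ✓
(gamma, theta): gamma after theta ✓
(kappa, iota): kappa after iota ✓
... plus 5 further pairs not listed.
Count: 29.

29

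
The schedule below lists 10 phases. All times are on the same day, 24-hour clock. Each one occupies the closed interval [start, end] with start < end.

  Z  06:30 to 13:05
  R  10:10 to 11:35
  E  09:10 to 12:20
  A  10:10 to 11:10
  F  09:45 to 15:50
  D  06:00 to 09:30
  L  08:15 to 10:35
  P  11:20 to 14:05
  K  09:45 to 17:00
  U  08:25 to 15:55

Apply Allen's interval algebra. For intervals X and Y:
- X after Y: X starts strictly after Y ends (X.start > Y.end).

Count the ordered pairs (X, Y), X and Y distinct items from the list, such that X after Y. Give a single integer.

Checking all 90 ordered pairs for relation 'after'; matching pairs in alphabetical order:
(A, D): A after D ✓
(F, D): F after D ✓
(K, D): K after D ✓
(P, A): P after A ✓
(P, D): P after D ✓
(P, L): P after L ✓
(R, D): R after D ✓
Count: 7.

7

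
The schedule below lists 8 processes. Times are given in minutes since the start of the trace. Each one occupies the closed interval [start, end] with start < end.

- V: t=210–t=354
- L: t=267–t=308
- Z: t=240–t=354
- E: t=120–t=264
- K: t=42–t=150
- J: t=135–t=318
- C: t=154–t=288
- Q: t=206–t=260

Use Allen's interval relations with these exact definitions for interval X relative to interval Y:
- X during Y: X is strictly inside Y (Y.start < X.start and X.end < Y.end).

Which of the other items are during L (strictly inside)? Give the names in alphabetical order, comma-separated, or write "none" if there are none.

none

Target L = [t=267, t=308].
C [t=154, t=288] → overlaps → no.
E [t=120, t=264] → before → no.
J [t=135, t=318] → contains → no.
K [t=42, t=150] → before → no.
Q [t=206, t=260] → before → no.
V [t=210, t=354] → contains → no.
Z [t=240, t=354] → contains → no.
Result: none.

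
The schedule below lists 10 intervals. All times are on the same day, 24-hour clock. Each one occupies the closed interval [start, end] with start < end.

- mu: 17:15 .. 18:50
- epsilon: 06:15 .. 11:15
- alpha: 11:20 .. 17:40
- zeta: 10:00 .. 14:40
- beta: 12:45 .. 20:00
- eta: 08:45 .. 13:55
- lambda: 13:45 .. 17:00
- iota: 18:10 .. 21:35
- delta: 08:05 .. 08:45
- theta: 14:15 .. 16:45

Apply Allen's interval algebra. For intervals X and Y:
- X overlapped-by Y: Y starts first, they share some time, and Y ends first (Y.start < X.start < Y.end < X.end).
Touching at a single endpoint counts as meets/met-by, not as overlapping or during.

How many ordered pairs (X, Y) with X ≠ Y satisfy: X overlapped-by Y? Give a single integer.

Checking all 90 ordered pairs for relation 'overlapped-by'; matching pairs in alphabetical order:
(alpha, eta): alpha overlapped-by eta ✓
(alpha, zeta): alpha overlapped-by zeta ✓
(beta, alpha): beta overlapped-by alpha ✓
(beta, eta): beta overlapped-by eta ✓
(beta, zeta): beta overlapped-by zeta ✓
(eta, epsilon): eta overlapped-by epsilon ✓
(iota, beta): iota overlapped-by beta ✓
(iota, mu): iota overlapped-by mu ✓
(lambda, eta): lambda overlapped-by eta ✓
(lambda, zeta): lambda overlapped-by zeta ✓
(mu, alpha): mu overlapped-by alpha ✓
(theta, zeta): theta overlapped-by zeta ✓
(zeta, epsilon): zeta overlapped-by epsilon ✓
(zeta, eta): zeta overlapped-by eta ✓
Count: 14.

14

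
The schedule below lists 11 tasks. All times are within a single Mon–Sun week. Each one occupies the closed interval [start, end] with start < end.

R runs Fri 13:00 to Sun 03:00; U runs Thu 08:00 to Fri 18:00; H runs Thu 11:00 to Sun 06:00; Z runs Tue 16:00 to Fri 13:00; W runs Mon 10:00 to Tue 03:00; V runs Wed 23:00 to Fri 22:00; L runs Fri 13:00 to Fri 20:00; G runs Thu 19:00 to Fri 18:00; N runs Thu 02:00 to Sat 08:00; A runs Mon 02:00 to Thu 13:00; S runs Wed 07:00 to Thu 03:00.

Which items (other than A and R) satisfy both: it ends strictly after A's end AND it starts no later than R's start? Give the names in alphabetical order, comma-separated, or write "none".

Conditions: its end is strictly after A's end (X.end > Thu 13:00) AND its start is no later than R's start (X.start <= Fri 13:00).
G: end Fri 18:00 > Thu 13:00? ✓; start Thu 19:00 <= Fri 13:00? ✓ → yes.
H: end Sun 06:00 > Thu 13:00? ✓; start Thu 11:00 <= Fri 13:00? ✓ → yes.
L: end Fri 20:00 > Thu 13:00? ✓; start Fri 13:00 <= Fri 13:00? ✓ → yes.
N: end Sat 08:00 > Thu 13:00? ✓; start Thu 02:00 <= Fri 13:00? ✓ → yes.
S: end Thu 03:00 > Thu 13:00? ✗; start Wed 07:00 <= Fri 13:00? ✓ → no.
U: end Fri 18:00 > Thu 13:00? ✓; start Thu 08:00 <= Fri 13:00? ✓ → yes.
V: end Fri 22:00 > Thu 13:00? ✓; start Wed 23:00 <= Fri 13:00? ✓ → yes.
W: end Tue 03:00 > Thu 13:00? ✗; start Mon 10:00 <= Fri 13:00? ✓ → no.
Z: end Fri 13:00 > Thu 13:00? ✓; start Tue 16:00 <= Fri 13:00? ✓ → yes.
Result: G, H, L, N, U, V, Z.

G, H, L, N, U, V, Z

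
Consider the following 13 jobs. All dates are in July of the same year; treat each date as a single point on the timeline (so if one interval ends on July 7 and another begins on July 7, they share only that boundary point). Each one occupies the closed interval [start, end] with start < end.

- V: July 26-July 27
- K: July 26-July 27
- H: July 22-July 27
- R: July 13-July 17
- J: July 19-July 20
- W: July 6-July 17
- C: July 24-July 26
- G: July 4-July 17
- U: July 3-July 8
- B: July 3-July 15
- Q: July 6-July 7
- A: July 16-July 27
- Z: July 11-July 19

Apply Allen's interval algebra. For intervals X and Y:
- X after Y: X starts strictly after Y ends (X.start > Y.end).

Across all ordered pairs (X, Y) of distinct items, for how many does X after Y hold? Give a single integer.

45

Checking all 156 ordered pairs for relation 'after'; matching pairs in alphabetical order:
(A, B): A after B ✓
(A, Q): A after Q ✓
(A, U): A after U ✓
(C, B): C after B ✓
(C, G): C after G ✓
(C, J): C after J ✓
(C, Q): C after Q ✓
(C, R): C after R ✓
(C, U): C after U ✓
(C, W): C after W ✓
(C, Z): C after Z ✓
(H, B): H after B ✓
(H, G): H after G ✓
(H, J): H after J ✓
(H, Q): H after Q ✓
(H, R): H after R ✓
(H, U): H after U ✓
(H, W): H after W ✓
(H, Z): H after Z ✓
(J, B): J after B ✓
(J, G): J after G ✓
(J, Q): J after Q ✓
(J, R): J after R ✓
(J, U): J after U ✓
... plus 21 further pairs not listed.
Count: 45.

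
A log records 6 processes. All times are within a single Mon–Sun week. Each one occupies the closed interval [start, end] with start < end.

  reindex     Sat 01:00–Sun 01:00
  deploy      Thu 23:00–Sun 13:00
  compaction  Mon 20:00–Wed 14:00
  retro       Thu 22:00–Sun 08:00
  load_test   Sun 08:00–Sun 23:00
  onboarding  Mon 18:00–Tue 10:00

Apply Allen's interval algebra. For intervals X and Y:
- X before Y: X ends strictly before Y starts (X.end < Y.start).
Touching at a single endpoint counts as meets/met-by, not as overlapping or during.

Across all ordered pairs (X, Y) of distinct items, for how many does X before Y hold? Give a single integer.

Checking all 30 ordered pairs for relation 'before'; matching pairs in alphabetical order:
(compaction, deploy): compaction before deploy ✓
(compaction, load_test): compaction before load_test ✓
(compaction, reindex): compaction before reindex ✓
(compaction, retro): compaction before retro ✓
(onboarding, deploy): onboarding before deploy ✓
(onboarding, load_test): onboarding before load_test ✓
(onboarding, reindex): onboarding before reindex ✓
(onboarding, retro): onboarding before retro ✓
(reindex, load_test): reindex before load_test ✓
Count: 9.

9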